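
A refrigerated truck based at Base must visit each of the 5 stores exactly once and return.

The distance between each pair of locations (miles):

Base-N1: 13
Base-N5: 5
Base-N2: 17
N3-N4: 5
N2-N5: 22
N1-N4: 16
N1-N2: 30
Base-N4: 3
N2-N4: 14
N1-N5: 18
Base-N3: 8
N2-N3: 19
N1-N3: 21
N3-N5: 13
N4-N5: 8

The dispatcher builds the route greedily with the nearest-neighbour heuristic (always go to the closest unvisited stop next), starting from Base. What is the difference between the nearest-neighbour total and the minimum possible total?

The nearest-neighbour route is 6 miles longer than optimal.

Base: N4=3, N5=5, N3=8, N1=13, N2=17 ⇒ N4
N4: N3=5, N5=8, N2=14, N1=16 ⇒ N3
N3: N5=13, N2=19, N1=21 ⇒ N5
N5: N1=18, N2=22 ⇒ N1
N1: N2=30 ⇒ N2
NN route Base → N4 → N3 → N5 → N1 → N2 → Base costs 86.
Optimal: Base → N1 → N2 → N3 → N4 → N5 → Base costs 80 (by enumerating all 60 distinct tours).
Excess = 86 − 80 = 6.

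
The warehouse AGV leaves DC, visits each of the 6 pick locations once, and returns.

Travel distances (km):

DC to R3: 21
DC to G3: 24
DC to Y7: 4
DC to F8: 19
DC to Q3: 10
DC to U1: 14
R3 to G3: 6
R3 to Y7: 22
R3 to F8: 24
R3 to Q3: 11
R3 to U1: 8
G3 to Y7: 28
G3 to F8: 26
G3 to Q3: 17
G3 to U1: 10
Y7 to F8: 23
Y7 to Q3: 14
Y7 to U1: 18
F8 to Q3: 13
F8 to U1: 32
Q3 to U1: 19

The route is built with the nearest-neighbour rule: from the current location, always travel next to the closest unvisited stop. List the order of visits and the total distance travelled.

Total distance 96 km via the nearest-neighbour route DC → Y7 → Q3 → R3 → G3 → U1 → F8 → DC.

From DC: distances to unvisited — Y7=4, Q3=10, U1=14, F8=19, R3=21, G3=24. Nearest is Y7 (4).
From Y7: distances to unvisited — Q3=14, U1=18, R3=22, F8=23, G3=28. Nearest is Q3 (14).
From Q3: distances to unvisited — R3=11, F8=13, G3=17, U1=19. Nearest is R3 (11).
From R3: distances to unvisited — G3=6, U1=8, F8=24. Nearest is G3 (6).
From G3: distances to unvisited — U1=10, F8=26. Nearest is U1 (10).
From U1: distances to unvisited — F8=32. Nearest is F8 (32).
Return F8→DC: 19.
Total = 4 + 14 + 11 + 6 + 10 + 32 + 19 = 96.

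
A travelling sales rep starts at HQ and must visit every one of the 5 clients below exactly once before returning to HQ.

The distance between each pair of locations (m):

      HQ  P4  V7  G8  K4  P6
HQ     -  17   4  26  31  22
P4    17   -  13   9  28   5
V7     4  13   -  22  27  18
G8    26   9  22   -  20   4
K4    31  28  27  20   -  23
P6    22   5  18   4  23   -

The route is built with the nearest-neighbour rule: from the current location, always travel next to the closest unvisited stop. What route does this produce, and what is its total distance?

From HQ: distances to unvisited — V7=4, P4=17, P6=22, G8=26, K4=31. Nearest is V7 (4).
From V7: distances to unvisited — P4=13, P6=18, G8=22, K4=27. Nearest is P4 (13).
From P4: distances to unvisited — P6=5, G8=9, K4=28. Nearest is P6 (5).
From P6: distances to unvisited — G8=4, K4=23. Nearest is G8 (4).
From G8: distances to unvisited — K4=20. Nearest is K4 (20).
Return K4→HQ: 31.
Total = 4 + 13 + 5 + 4 + 20 + 31 = 77.

Total distance 77 m via the nearest-neighbour route HQ → V7 → P4 → P6 → G8 → K4 → HQ.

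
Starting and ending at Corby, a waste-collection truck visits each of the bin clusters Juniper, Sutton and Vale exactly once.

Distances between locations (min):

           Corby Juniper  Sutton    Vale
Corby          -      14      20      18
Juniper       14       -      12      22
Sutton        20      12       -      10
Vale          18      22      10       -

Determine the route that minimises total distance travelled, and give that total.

54 min — the shortest possible round trip.

There are 3 distinct closed tours to check (reversals are equivalent).
Corby-Juniper-Sutton-Vale-Corby: 14+12+10+18 = 54
Corby-Juniper-Vale-Sutton-Corby: 14+22+10+20 = 66
Corby-Sutton-Juniper-Vale-Corby: 20+12+22+18 = 72
The minimum is 54.
One optimal route: Corby → Juniper → Sutton → Vale → Corby (or its reverse).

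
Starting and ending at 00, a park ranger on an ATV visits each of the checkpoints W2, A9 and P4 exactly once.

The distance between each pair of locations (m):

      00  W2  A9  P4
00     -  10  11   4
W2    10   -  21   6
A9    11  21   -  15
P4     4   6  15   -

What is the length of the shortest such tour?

42 m — the shortest possible round trip.

00-W2-A9-P4-00: 10+21+15+4 = 50
00-W2-P4-A9-00: 10+6+15+11 = 42
00-A9-W2-P4-00: 11+21+6+4 = 42
The minimum is 42.
One optimal route: 00 → W2 → P4 → A9 → 00 (or its reverse).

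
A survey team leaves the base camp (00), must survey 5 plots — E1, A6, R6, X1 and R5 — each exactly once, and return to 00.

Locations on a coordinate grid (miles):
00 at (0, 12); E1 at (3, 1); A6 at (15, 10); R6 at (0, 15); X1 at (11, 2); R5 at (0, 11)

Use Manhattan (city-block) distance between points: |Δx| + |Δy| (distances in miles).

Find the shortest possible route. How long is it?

With 5 stops there are 5!/2 = 60 distinct round trips (a route and its reverse cost the same).
00 - E1 - A6 - R6 - X1 - R5 - 00: 14+21+20+24+20+1 = 100
00 - E1 - A6 - R6 - R5 - X1 - 00: 14+21+20+4+20+21 = 100
00 - E1 - A6 - X1 - R6 - R5 - 00: 14+21+12+24+4+1 = 76
00 - E1 - A6 - X1 - R5 - R6 - 00: 14+21+12+20+4+3 = 74
00 - E1 - A6 - R5 - R6 - X1 - 00: 14+21+16+4+24+21 = 100
00 - E1 - A6 - R5 - X1 - R6 - 00: 14+21+16+20+24+3 = 98
00 - E1 - R6 - A6 - X1 - R5 - 00: 14+17+20+12+20+1 = 84
00 - E1 - R6 - A6 - R5 - X1 - 00: 14+17+20+16+20+21 = 108
00 - E1 - R6 - X1 - A6 - R5 - 00: 14+17+24+12+16+1 = 84
00 - E1 - R6 - X1 - R5 - A6 - 00: 14+17+24+20+16+17 = 108
00 - E1 - R6 - R5 - A6 - X1 - 00: 14+17+4+16+12+21 = 84
00 - E1 - R6 - R5 - X1 - A6 - 00: 14+17+4+20+12+17 = 84
00 - E1 - X1 - A6 - R6 - R5 - 00: 14+9+12+20+4+1 = 60
00 - E1 - X1 - A6 - R5 - R6 - 00: 14+9+12+16+4+3 = 58
… (46 more)
The minimum is 58.
One optimal route: 00 → E1 → X1 → A6 → R5 → R6 → 00 (or its reverse).

Minimum total distance: 58 miles.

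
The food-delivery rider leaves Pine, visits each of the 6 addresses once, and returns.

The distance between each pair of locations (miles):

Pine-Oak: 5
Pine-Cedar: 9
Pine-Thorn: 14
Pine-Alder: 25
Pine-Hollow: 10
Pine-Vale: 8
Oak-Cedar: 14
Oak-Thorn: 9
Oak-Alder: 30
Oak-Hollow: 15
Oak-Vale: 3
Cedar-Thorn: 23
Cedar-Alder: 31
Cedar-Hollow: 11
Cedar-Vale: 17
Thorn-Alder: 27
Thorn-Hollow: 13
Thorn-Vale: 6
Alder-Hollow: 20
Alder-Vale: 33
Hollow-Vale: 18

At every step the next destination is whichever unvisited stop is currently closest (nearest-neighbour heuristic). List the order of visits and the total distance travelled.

Nearest-neighbour total = 94 miles; route Pine → Oak → Vale → Thorn → Hollow → Cedar → Alder → Pine.

Pine → [Oak:5 / Vale:8 / Cedar:9 / Hollow:10 / Thorn:14 / Alder:25] → Oak (5)
Oak → [Vale:3 / Thorn:9 / Cedar:14 / Hollow:15 / Alder:30] → Vale (3)
Vale → [Thorn:6 / Cedar:17 / Hollow:18 / Alder:33] → Thorn (6)
Thorn → [Hollow:13 / Cedar:23 / Alder:27] → Hollow (13)
Hollow → [Cedar:11 / Alder:20] → Cedar (11)
Cedar → [Alder:31] → Alder (31)
Return Alder→Pine: 25.
Total = 5 + 3 + 6 + 13 + 11 + 31 + 25 = 94.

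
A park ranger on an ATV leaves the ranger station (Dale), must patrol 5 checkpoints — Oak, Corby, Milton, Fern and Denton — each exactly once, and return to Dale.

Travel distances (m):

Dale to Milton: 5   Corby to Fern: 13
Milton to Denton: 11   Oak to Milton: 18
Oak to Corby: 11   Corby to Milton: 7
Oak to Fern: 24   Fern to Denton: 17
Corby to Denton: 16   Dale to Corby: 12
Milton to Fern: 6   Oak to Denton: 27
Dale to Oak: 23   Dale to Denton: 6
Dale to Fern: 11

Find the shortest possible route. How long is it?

Dale-Oak-Corby-Milton-Fern-Denton-Dale: 23+11+7+6+17+6 = 70
Dale-Oak-Corby-Milton-Denton-Fern-Dale: 23+11+7+11+17+11 = 80
Dale-Oak-Corby-Fern-Milton-Denton-Dale: 23+11+13+6+11+6 = 70
Dale-Oak-Corby-Fern-Denton-Milton-Dale: 23+11+13+17+11+5 = 80
Dale-Oak-Corby-Denton-Milton-Fern-Dale: 23+11+16+11+6+11 = 78
Dale-Oak-Corby-Denton-Fern-Milton-Dale: 23+11+16+17+6+5 = 78
Dale-Oak-Milton-Corby-Fern-Denton-Dale: 23+18+7+13+17+6 = 84
Dale-Oak-Milton-Corby-Denton-Fern-Dale: 23+18+7+16+17+11 = 92
Dale-Oak-Milton-Fern-Corby-Denton-Dale: 23+18+6+13+16+6 = 82
Dale-Oak-Milton-Fern-Denton-Corby-Dale: 23+18+6+17+16+12 = 92
Dale-Oak-Milton-Denton-Corby-Fern-Dale: 23+18+11+16+13+11 = 92
Dale-Oak-Milton-Denton-Fern-Corby-Dale: 23+18+11+17+13+12 = 94
Dale-Oak-Fern-Corby-Milton-Denton-Dale: 23+24+13+7+11+6 = 84
Dale-Oak-Fern-Corby-Denton-Milton-Dale: 23+24+13+16+11+5 = 92
… (46 more)
Dale-Milton-Fern-Oak-Corby-Denton-Dale: 5+6+24+11+16+6 = 68  ← best
The minimum is 68.
One optimal route: Dale → Milton → Fern → Oak → Corby → Denton → Dale (or its reverse).

Shortest round trip = 68 m.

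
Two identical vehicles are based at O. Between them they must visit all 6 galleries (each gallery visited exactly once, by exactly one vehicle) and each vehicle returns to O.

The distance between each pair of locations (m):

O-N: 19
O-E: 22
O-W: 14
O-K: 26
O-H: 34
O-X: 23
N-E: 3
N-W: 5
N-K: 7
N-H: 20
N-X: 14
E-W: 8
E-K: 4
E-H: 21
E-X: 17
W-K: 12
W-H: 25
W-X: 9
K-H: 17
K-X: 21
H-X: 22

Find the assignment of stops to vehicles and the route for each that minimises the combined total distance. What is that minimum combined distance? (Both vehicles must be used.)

Check every non-empty split of the stops between the two vehicles; for each half take its own optimal tour:
  {N} + {E, W, K, H, X}: 38 + 88 = 126
  {E} + {N, W, K, H, X}: 44 + 88 = 132
  {N, E} + {W, K, H, X}: 44 + 88 = 132
  {W} + {N, E, K, H, X}: 28 + 88 = 116
  {N, W} + {E, K, H, X}: 38 + 88 = 126
  {E, W} + {N, K, H, X}: 44 + 88 = 132
  … (31 splits in total)
Best: vehicle 1 O → W → O = 28; vehicle 2 O → N → E → K → H → X → O = 88; combined 116.

116 m — the smallest possible combined total.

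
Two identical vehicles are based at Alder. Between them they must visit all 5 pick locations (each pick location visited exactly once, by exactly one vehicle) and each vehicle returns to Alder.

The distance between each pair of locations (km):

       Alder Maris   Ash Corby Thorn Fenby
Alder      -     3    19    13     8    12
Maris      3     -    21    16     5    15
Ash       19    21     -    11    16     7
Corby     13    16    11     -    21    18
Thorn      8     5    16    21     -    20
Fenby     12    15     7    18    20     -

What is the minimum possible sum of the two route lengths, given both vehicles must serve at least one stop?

Minimum combined distance: 59 km.

Check every non-empty split of the stops between the two vehicles; for each half take its own optimal tour:
  {Maris} + {Ash, Corby, Thorn, Fenby}: 6 + 59 = 65
  {Ash} + {Maris, Corby, Thorn, Fenby}: 38 + 59 = 97
  {Maris, Ash} + {Corby, Thorn, Fenby}: 43 + 59 = 102
  {Corby} + {Maris, Ash, Thorn, Fenby}: 26 + 43 = 69
  {Maris, Corby} + {Ash, Thorn, Fenby}: 32 + 43 = 75
  {Ash, Corby} + {Maris, Thorn, Fenby}: 43 + 40 = 83
  … (15 splits in total)
  {Maris, Thorn} + {Ash, Corby, Fenby}: 16 + 43 = 59  ← best
Best: vehicle 1 Alder → Maris → Thorn → Alder = 16; vehicle 2 Alder → Corby → Ash → Fenby → Alder = 43; combined 59.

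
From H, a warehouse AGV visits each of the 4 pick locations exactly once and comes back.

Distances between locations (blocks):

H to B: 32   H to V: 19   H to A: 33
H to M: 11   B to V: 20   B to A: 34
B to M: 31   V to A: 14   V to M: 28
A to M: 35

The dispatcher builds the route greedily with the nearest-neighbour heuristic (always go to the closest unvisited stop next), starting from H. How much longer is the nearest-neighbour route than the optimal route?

H: M=11, V=19, B=32, A=33 ⇒ M
M: V=28, B=31, A=35 ⇒ V
V: A=14, B=20 ⇒ A
A: B=34 ⇒ B
NN route H → M → V → A → B → H costs 119.
Optimal: H → V → A → B → M → H costs 109 (by enumerating all 12 distinct tours).
Excess = 119 − 109 = 10.

The nearest-neighbour route is 10 blocks longer than optimal.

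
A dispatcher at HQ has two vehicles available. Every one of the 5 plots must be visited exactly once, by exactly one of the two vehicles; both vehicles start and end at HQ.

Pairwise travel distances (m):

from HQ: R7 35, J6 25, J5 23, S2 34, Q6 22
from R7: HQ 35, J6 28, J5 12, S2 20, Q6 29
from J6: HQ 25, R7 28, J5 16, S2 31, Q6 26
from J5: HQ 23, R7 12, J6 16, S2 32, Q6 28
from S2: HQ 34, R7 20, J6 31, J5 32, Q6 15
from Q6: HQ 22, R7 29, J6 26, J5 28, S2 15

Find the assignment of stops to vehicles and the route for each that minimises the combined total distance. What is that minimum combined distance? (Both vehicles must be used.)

Minimum combined distance: 142 m.

There are 2^4 − 1 = 15 ways to divide the 5 stops into two non-empty groups. For each, the best each vehicle can do is its own shortest tour through its group:
  {R7} + {J6, J5, S2, Q6}: 70 + 107 = 177
  {J6} + {R7, J5, S2, Q6}: 50 + 92 = 142
  {R7, J6} + {J5, S2, Q6}: 88 + 92 = 180
  {J5} + {R7, J6, S2, Q6}: 46 + 110 = 156
  {R7, J5} + {J6, S2, Q6}: 70 + 93 = 163
  {J6, J5} + {R7, S2, Q6}: 64 + 92 = 156
  … (15 splits in total)
Best: vehicle 1 HQ → J6 → HQ = 50; vehicle 2 HQ → J5 → R7 → S2 → Q6 → HQ = 92; combined 142.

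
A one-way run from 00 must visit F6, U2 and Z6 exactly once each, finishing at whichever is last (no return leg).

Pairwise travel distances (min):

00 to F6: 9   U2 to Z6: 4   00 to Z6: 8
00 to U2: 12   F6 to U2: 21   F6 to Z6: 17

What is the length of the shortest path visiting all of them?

Minimum one-way distance = 30 min.

There are 3! = 6 possible orderings.
00 - F6 - U2 - Z6: 9+21+4 = 34
00 - F6 - Z6 - U2: 9+17+4 = 30
00 - U2 - F6 - Z6: 12+21+17 = 50
00 - U2 - Z6 - F6: 12+4+17 = 33
00 - Z6 - F6 - U2: 8+17+21 = 46
00 - Z6 - U2 - F6: 8+4+21 = 33
The minimum is 30.
One shortest path: 00 → F6 → Z6 → U2.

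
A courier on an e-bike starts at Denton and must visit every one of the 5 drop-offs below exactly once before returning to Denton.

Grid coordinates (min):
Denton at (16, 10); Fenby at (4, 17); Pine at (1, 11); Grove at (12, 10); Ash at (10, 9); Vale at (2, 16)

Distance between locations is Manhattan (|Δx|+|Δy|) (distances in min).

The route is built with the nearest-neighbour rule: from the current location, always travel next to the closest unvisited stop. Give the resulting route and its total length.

Denton → [Grove:4 / Ash:7 / Pine:16 / Fenby:19 / Vale:20] → Grove (4)
Grove → [Ash:3 / Pine:12 / Fenby:15 / Vale:16] → Ash (3)
Ash → [Pine:11 / Fenby:14 / Vale:15] → Pine (11)
Pine → [Vale:6 / Fenby:9] → Vale (6)
Vale → [Fenby:3] → Fenby (3)
Return Fenby→Denton: 19.
Total = 4 + 3 + 11 + 6 + 3 + 19 = 46.

46 min along Denton → Grove → Ash → Pine → Vale → Fenby → Denton.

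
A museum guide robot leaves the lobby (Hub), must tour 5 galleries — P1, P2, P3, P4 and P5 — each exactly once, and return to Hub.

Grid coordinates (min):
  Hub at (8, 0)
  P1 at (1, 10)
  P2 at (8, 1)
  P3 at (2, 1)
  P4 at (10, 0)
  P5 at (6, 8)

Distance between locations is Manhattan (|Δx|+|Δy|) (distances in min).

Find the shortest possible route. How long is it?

Minimum total distance: 38 min.

Hub-P1-P2-P3-P4-P5-Hub: 17+16+6+9+12+10 = 70
Hub-P1-P2-P3-P5-P4-Hub: 17+16+6+11+12+2 = 64
Hub-P1-P2-P4-P3-P5-Hub: 17+16+3+9+11+10 = 66
Hub-P1-P2-P4-P5-P3-Hub: 17+16+3+12+11+7 = 66
Hub-P1-P2-P5-P3-P4-Hub: 17+16+9+11+9+2 = 64
Hub-P1-P2-P5-P4-P3-Hub: 17+16+9+12+9+7 = 70
Hub-P1-P3-P2-P4-P5-Hub: 17+10+6+3+12+10 = 58
Hub-P1-P3-P2-P5-P4-Hub: 17+10+6+9+12+2 = 56
Hub-P1-P3-P4-P2-P5-Hub: 17+10+9+3+9+10 = 58
Hub-P1-P3-P4-P5-P2-Hub: 17+10+9+12+9+1 = 58
Hub-P1-P3-P5-P2-P4-Hub: 17+10+11+9+3+2 = 52
Hub-P1-P3-P5-P4-P2-Hub: 17+10+11+12+3+1 = 54
Hub-P1-P4-P2-P3-P5-Hub: 17+19+3+6+11+10 = 66
Hub-P1-P4-P2-P5-P3-Hub: 17+19+3+9+11+7 = 66
… (46 more)
Hub-P2-P3-P1-P5-P4-Hub: 1+6+10+7+12+2 = 38  ← best
The minimum is 38.
One optimal route: Hub → P2 → P3 → P1 → P5 → P4 → Hub (or its reverse).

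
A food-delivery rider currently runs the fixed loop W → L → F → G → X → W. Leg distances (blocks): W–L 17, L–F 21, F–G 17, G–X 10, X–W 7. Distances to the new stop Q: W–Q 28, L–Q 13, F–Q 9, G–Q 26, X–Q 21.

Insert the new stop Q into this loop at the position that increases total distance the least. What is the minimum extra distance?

Adding 1 blocks by placing Q on the L–F leg.

Insertion cost between consecutive stops i–j is d(i,Q) + d(Q,j) − d(i,j):
  between W and L: 28 + 13 − 17 = 24
  between L and F: 13 + 9 − 21 = 1
  between F and G: 9 + 26 − 17 = 18
  between G and X: 26 + 21 − 10 = 37
  between X and W: 21 + 28 − 7 = 42
Cheapest insertion is between L and F, adding 1.
New total = 72 + 1 = 73.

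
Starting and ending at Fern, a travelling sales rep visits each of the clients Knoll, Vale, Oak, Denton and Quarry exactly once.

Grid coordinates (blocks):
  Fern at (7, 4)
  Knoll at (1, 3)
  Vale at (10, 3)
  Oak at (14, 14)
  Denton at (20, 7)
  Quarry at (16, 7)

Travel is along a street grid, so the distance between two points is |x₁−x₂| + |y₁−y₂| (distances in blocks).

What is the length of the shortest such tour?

Minimum total distance: 60 blocks.

Fern → Knoll → Vale → Oak → Denton → Quarry → Fern: 7+9+15+13+4+12 = 60
Fern → Knoll → Vale → Oak → Quarry → Denton → Fern: 7+9+15+9+4+16 = 60
Fern → Knoll → Vale → Denton → Oak → Quarry → Fern: 7+9+14+13+9+12 = 64
Fern → Knoll → Vale → Denton → Quarry → Oak → Fern: 7+9+14+4+9+17 = 60
Fern → Knoll → Vale → Quarry → Oak → Denton → Fern: 7+9+10+9+13+16 = 64
Fern → Knoll → Vale → Quarry → Denton → Oak → Fern: 7+9+10+4+13+17 = 60
Fern → Knoll → Oak → Vale → Denton → Quarry → Fern: 7+24+15+14+4+12 = 76
Fern → Knoll → Oak → Vale → Quarry → Denton → Fern: 7+24+15+10+4+16 = 76
Fern → Knoll → Oak → Denton → Vale → Quarry → Fern: 7+24+13+14+10+12 = 80
Fern → Knoll → Oak → Denton → Quarry → Vale → Fern: 7+24+13+4+10+4 = 62
Fern → Knoll → Oak → Quarry → Vale → Denton → Fern: 7+24+9+10+14+16 = 80
Fern → Knoll → Oak → Quarry → Denton → Vale → Fern: 7+24+9+4+14+4 = 62
Fern → Knoll → Denton → Vale → Oak → Quarry → Fern: 7+23+14+15+9+12 = 80
Fern → Knoll → Denton → Vale → Quarry → Oak → Fern: 7+23+14+10+9+17 = 80
… (46 more)
The minimum is 60.
One optimal route: Fern → Knoll → Vale → Oak → Denton → Quarry → Fern (or its reverse).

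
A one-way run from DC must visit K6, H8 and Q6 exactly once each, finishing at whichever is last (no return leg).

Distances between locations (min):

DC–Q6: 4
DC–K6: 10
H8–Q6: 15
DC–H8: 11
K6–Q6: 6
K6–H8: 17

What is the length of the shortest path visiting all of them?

Minimum one-way distance = 27 min.

There are 3! = 6 possible orderings.
DC - K6 - H8 - Q6: 10+17+15 = 42
DC - K6 - Q6 - H8: 10+6+15 = 31
DC - H8 - K6 - Q6: 11+17+6 = 34
DC - H8 - Q6 - K6: 11+15+6 = 32
DC - Q6 - K6 - H8: 4+6+17 = 27
DC - Q6 - H8 - K6: 4+15+17 = 36
The minimum is 27.
One shortest path: DC → Q6 → K6 → H8.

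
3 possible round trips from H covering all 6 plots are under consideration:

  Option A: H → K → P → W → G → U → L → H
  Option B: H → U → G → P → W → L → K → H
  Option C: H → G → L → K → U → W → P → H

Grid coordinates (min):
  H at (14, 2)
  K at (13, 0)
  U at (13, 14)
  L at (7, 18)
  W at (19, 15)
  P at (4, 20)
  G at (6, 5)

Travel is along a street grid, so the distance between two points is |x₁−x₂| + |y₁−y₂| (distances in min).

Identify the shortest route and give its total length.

Option A: 3 + 29 + 20 + 23 + 16 + 10 + 23 = 124
Option B: 13 + 16 + 17 + 20 + 15 + 24 + 3 = 108
Option C: 11 + 14 + 24 + 14 + 7 + 20 + 28 = 118

Shortest is Option B, total 108 min.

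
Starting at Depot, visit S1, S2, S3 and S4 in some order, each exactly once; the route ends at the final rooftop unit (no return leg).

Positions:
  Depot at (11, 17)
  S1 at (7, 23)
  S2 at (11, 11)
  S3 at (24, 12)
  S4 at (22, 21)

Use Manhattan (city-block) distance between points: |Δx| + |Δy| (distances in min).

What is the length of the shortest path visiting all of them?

There are 4! = 24 possible orderings.
Depot → S1 → S2 → S3 → S4: 10+16+14+11 = 51
Depot → S1 → S2 → S4 → S3: 10+16+21+11 = 58
Depot → S1 → S3 → S2 → S4: 10+28+14+21 = 73
Depot → S1 → S3 → S4 → S2: 10+28+11+21 = 70
Depot → S1 → S4 → S2 → S3: 10+17+21+14 = 62
Depot → S1 → S4 → S3 → S2: 10+17+11+14 = 52
Depot → S2 → S1 → S3 → S4: 6+16+28+11 = 61
Depot → S2 → S1 → S4 → S3: 6+16+17+11 = 50
Depot → S2 → S3 → S1 → S4: 6+14+28+17 = 65
Depot → S2 → S3 → S4 → S1: 6+14+11+17 = 48
Depot → S2 → S4 → S1 → S3: 6+21+17+28 = 72
Depot → S2 → S4 → S3 → S1: 6+21+11+28 = 66
Depot → S3 → S1 → S2 → S4: 18+28+16+21 = 83
Depot → S3 → S1 → S4 → S2: 18+28+17+21 = 84
… (10 more)
The minimum is 48.
One shortest path: Depot → S2 → S3 → S4 → S1.

Shortest open route: 48 min.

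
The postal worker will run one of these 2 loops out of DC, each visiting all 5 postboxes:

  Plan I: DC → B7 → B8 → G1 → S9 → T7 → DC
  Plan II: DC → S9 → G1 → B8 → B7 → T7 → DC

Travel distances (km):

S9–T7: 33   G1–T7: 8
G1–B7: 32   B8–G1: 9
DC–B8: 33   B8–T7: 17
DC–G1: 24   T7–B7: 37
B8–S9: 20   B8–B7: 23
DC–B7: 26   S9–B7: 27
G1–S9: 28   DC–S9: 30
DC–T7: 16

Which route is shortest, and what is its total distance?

Plan I: 26 + 23 + 9 + 28 + 33 + 16 = 135
Plan II: 30 + 28 + 9 + 23 + 37 + 16 = 143

135 km — Plan I is the shortest.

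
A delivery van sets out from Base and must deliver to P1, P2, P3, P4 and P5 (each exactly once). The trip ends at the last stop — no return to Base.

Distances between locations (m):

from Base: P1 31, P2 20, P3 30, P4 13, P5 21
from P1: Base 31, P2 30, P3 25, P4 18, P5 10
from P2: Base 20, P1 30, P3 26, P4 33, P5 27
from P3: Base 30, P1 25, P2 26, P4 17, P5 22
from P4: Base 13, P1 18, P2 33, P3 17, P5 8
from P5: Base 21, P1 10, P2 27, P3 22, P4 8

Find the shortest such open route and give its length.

There are 5! = 120 possible orderings.
Base - P1 - P2 - P3 - P4 - P5: 31+30+26+17+8 = 112
Base - P1 - P2 - P3 - P5 - P4: 31+30+26+22+8 = 117
Base - P1 - P2 - P4 - P3 - P5: 31+30+33+17+22 = 133
Base - P1 - P2 - P4 - P5 - P3: 31+30+33+8+22 = 124
Base - P1 - P2 - P5 - P3 - P4: 31+30+27+22+17 = 127
Base - P1 - P2 - P5 - P4 - P3: 31+30+27+8+17 = 113
Base - P1 - P3 - P2 - P4 - P5: 31+25+26+33+8 = 123
Base - P1 - P3 - P2 - P5 - P4: 31+25+26+27+8 = 117
Base - P1 - P3 - P4 - P2 - P5: 31+25+17+33+27 = 133
Base - P1 - P3 - P4 - P5 - P2: 31+25+17+8+27 = 108
Base - P1 - P3 - P5 - P2 - P4: 31+25+22+27+33 = 138
Base - P1 - P3 - P5 - P4 - P2: 31+25+22+8+33 = 119
Base - P1 - P4 - P2 - P3 - P5: 31+18+33+26+22 = 130
Base - P1 - P4 - P2 - P5 - P3: 31+18+33+27+22 = 131
… (106 more)
Base - P2 - P3 - P4 - P5 - P1: 20+26+17+8+10 = 81  ← best
The minimum is 81.
One shortest path: Base → P2 → P3 → P4 → P5 → P1.

81 m — the minimum one-way total.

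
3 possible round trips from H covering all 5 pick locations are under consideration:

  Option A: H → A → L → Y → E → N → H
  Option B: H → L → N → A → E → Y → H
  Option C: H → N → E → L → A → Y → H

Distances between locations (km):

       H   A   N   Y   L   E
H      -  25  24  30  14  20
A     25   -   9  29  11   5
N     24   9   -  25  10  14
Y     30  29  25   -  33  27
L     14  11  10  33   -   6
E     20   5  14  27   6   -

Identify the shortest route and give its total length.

95 km — Option B is the shortest.

Option A: 25 + 11 + 33 + 27 + 14 + 24 = 134
Option B: 14 + 10 + 9 + 5 + 27 + 30 = 95
Option C: 24 + 14 + 6 + 11 + 29 + 30 = 114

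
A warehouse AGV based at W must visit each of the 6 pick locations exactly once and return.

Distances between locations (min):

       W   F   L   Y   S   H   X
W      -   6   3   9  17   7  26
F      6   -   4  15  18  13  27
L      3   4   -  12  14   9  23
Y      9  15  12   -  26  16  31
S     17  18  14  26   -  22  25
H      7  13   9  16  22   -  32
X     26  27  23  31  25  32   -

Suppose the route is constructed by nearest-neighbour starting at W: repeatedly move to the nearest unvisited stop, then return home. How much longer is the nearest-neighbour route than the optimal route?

The nearest-neighbour route is 10 min longer than optimal.

From W: L=3, F=6, H=7, Y=9, S=17, X=26 → choose L (3).
From L: F=4, H=9, Y=12, S=14, X=23 → choose F (4).
From F: H=13, Y=15, S=18, X=27 → choose H (13).
From H: Y=16, S=22, X=32 → choose Y (16).
From Y: S=26, X=31 → choose S (26).
From S: X=25 → choose X (25).
NN route W → L → F → H → Y → S → X → W costs 113.
Optimal: W → F → L → S → X → Y → H → W costs 103 (by enumerating all 360 distinct tours).
Excess = 113 − 103 = 10.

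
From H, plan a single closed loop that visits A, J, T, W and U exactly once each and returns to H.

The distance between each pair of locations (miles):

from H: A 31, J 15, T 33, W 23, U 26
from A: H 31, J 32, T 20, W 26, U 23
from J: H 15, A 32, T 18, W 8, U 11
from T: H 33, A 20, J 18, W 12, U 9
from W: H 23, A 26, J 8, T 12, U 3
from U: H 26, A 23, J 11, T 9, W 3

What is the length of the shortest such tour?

With 5 stops there are 5!/2 = 60 distinct round trips (a route and its reverse cost the same).
H → A → J → T → W → U → H: 31+32+18+12+3+26 = 122
H → A → J → T → U → W → H: 31+32+18+9+3+23 = 116
H → A → J → W → T → U → H: 31+32+8+12+9+26 = 118
H → A → J → W → U → T → H: 31+32+8+3+9+33 = 116
H → A → J → U → T → W → H: 31+32+11+9+12+23 = 118
H → A → J → U → W → T → H: 31+32+11+3+12+33 = 122
H → A → T → J → W → U → H: 31+20+18+8+3+26 = 106
H → A → T → J → U → W → H: 31+20+18+11+3+23 = 106
H → A → T → W → J → U → H: 31+20+12+8+11+26 = 108
H → A → T → W → U → J → H: 31+20+12+3+11+15 = 92
H → A → T → U → J → W → H: 31+20+9+11+8+23 = 102
H → A → T → U → W → J → H: 31+20+9+3+8+15 = 86
H → A → W → J → T → U → H: 31+26+8+18+9+26 = 118
H → A → W → J → U → T → H: 31+26+8+11+9+33 = 118
… (46 more)
The minimum is 86.
One optimal route: H → A → T → U → W → J → H (or its reverse).

Shortest round trip = 86 miles.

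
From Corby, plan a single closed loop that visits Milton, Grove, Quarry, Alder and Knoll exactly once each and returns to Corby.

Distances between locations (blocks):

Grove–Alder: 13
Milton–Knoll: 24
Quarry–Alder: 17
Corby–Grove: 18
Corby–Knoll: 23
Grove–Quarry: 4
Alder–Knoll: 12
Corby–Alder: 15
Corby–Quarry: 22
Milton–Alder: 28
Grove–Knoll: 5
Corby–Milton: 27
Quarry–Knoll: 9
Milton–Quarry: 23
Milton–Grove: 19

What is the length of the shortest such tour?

86 blocks — the shortest possible round trip.

With 5 stops there are 5!/2 = 60 distinct round trips (a route and its reverse cost the same).
Corby-Milton-Grove-Quarry-Alder-Knoll-Corby: 27+19+4+17+12+23 = 102
Corby-Milton-Grove-Quarry-Knoll-Alder-Corby: 27+19+4+9+12+15 = 86
Corby-Milton-Grove-Alder-Quarry-Knoll-Corby: 27+19+13+17+9+23 = 108
Corby-Milton-Grove-Alder-Knoll-Quarry-Corby: 27+19+13+12+9+22 = 102
Corby-Milton-Grove-Knoll-Quarry-Alder-Corby: 27+19+5+9+17+15 = 92
Corby-Milton-Grove-Knoll-Alder-Quarry-Corby: 27+19+5+12+17+22 = 102
Corby-Milton-Quarry-Grove-Alder-Knoll-Corby: 27+23+4+13+12+23 = 102
Corby-Milton-Quarry-Grove-Knoll-Alder-Corby: 27+23+4+5+12+15 = 86
Corby-Milton-Quarry-Alder-Grove-Knoll-Corby: 27+23+17+13+5+23 = 108
Corby-Milton-Quarry-Alder-Knoll-Grove-Corby: 27+23+17+12+5+18 = 102
Corby-Milton-Quarry-Knoll-Grove-Alder-Corby: 27+23+9+5+13+15 = 92
Corby-Milton-Quarry-Knoll-Alder-Grove-Corby: 27+23+9+12+13+18 = 102
Corby-Milton-Alder-Grove-Quarry-Knoll-Corby: 27+28+13+4+9+23 = 104
Corby-Milton-Alder-Grove-Knoll-Quarry-Corby: 27+28+13+5+9+22 = 104
… (46 more)
The minimum is 86.
One optimal route: Corby → Milton → Grove → Quarry → Knoll → Alder → Corby (or its reverse).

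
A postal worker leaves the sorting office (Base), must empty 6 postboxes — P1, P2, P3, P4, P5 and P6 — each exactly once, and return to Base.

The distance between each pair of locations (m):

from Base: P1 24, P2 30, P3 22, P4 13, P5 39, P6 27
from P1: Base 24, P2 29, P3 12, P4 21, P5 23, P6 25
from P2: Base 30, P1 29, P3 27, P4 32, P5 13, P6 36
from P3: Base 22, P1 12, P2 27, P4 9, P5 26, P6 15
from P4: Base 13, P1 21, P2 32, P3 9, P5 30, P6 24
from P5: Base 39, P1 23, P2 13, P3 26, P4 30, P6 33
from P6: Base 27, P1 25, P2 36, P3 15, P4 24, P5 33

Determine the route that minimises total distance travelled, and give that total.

Shortest round trip = 128 m.

With 6 stops there are 6!/2 = 360 distinct round trips (a route and its reverse cost the same).
Base-P1-P2-P3-P4-P5-P6-Base: 24+29+27+9+30+33+27 = 179
Base-P1-P2-P3-P4-P6-P5-Base: 24+29+27+9+24+33+39 = 185
Base-P1-P2-P3-P5-P4-P6-Base: 24+29+27+26+30+24+27 = 187
Base-P1-P2-P3-P5-P6-P4-Base: 24+29+27+26+33+24+13 = 176
Base-P1-P2-P3-P6-P4-P5-Base: 24+29+27+15+24+30+39 = 188
Base-P1-P2-P3-P6-P5-P4-Base: 24+29+27+15+33+30+13 = 171
Base-P1-P2-P4-P3-P5-P6-Base: 24+29+32+9+26+33+27 = 180
Base-P1-P2-P4-P3-P6-P5-Base: 24+29+32+9+15+33+39 = 181
… (352 more)
Base-P2-P5-P1-P6-P3-P4-Base: 30+13+23+25+15+9+13 = 128  ← best
The minimum is 128.
One optimal route: Base → P2 → P5 → P1 → P6 → P3 → P4 → Base (or its reverse).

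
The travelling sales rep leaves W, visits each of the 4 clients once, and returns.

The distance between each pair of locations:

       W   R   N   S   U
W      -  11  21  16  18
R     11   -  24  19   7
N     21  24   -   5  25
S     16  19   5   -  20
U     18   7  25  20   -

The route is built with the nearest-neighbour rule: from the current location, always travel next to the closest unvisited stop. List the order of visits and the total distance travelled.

W → [R:11 / S:16 / U:18 / N:21] → R (11)
R → [U:7 / S:19 / N:24] → U (7)
U → [S:20 / N:25] → S (20)
S → [N:5] → N (5)
Return N→W: 21.
Total = 11 + 7 + 20 + 5 + 21 = 64.

Nearest-neighbour total = 64; route W → R → U → S → N → W.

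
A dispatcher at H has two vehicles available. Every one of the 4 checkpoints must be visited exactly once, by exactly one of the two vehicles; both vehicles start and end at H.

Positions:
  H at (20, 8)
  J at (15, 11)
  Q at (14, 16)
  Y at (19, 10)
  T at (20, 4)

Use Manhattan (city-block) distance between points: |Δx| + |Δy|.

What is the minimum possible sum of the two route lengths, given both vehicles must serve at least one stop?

Minimum combined distance: 36.

There are 2^3 − 1 = 7 ways to divide the 4 stops into two non-empty groups. For each, the best each vehicle can do is its own shortest tour through its group:
  {J} + {Q, Y, T}: 16 + 36 = 52
  {Q} + {J, Y, T}: 28 + 24 = 52
  {J, Q} + {Y, T}: 28 + 14 = 42
  {Y} + {J, Q, T}: 6 + 36 = 42
  {J, Y} + {Q, T}: 16 + 36 = 52
  {Q, Y} + {J, T}: 28 + 24 = 52
  … (7 splits in total)
  {J, Q, Y} + {T}: 28 + 8 = 36  ← best
Best: vehicle 1 H → J → Q → Y → H = 28; vehicle 2 H → T → H = 8; combined 36.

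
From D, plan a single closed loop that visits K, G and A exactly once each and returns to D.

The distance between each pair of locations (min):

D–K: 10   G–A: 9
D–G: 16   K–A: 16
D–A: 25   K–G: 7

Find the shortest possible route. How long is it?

There are 3 distinct closed tours to check (reversals are equivalent).
D→K→G→A→D: 10+7+9+25 = 51
D→K→A→G→D: 10+16+9+16 = 51
D→G→K→A→D: 16+7+16+25 = 64
The minimum is 51.
One optimal route: D → K → G → A → D (or its reverse).

51 min — the shortest possible round trip.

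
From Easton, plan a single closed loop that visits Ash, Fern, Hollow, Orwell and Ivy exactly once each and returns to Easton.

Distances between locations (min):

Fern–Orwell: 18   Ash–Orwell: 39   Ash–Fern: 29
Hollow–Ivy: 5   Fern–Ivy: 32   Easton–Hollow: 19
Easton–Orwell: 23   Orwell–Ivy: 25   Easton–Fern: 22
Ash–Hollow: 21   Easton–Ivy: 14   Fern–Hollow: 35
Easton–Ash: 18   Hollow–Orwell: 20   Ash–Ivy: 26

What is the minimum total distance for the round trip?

There are 60 distinct closed tours to check (reversals are equivalent).
Easton-Ash-Fern-Hollow-Orwell-Ivy-Easton: 18+29+35+20+25+14 = 141
Easton-Ash-Fern-Hollow-Ivy-Orwell-Easton: 18+29+35+5+25+23 = 135
Easton-Ash-Fern-Orwell-Hollow-Ivy-Easton: 18+29+18+20+5+14 = 104
Easton-Ash-Fern-Orwell-Ivy-Hollow-Easton: 18+29+18+25+5+19 = 114
Easton-Ash-Fern-Ivy-Hollow-Orwell-Easton: 18+29+32+5+20+23 = 127
Easton-Ash-Fern-Ivy-Orwell-Hollow-Easton: 18+29+32+25+20+19 = 143
Easton-Ash-Hollow-Fern-Orwell-Ivy-Easton: 18+21+35+18+25+14 = 131
Easton-Ash-Hollow-Fern-Ivy-Orwell-Easton: 18+21+35+32+25+23 = 154
Easton-Ash-Hollow-Orwell-Fern-Ivy-Easton: 18+21+20+18+32+14 = 123
Easton-Ash-Hollow-Orwell-Ivy-Fern-Easton: 18+21+20+25+32+22 = 138
Easton-Ash-Hollow-Ivy-Fern-Orwell-Easton: 18+21+5+32+18+23 = 117
Easton-Ash-Hollow-Ivy-Orwell-Fern-Easton: 18+21+5+25+18+22 = 109
Easton-Ash-Orwell-Fern-Hollow-Ivy-Easton: 18+39+18+35+5+14 = 129
Easton-Ash-Orwell-Fern-Ivy-Hollow-Easton: 18+39+18+32+5+19 = 131
… (46 more)
The minimum is 104.
One optimal route: Easton → Ash → Fern → Orwell → Hollow → Ivy → Easton (or its reverse).

104 min — the shortest possible round trip.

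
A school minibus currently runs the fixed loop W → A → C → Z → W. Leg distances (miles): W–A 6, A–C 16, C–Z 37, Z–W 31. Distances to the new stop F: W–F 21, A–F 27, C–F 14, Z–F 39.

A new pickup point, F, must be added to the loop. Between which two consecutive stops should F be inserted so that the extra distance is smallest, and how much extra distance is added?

Insertion cost between consecutive stops i–j is d(i,F) + d(F,j) − d(i,j):
  between W and A: 21 + 27 − 6 = 42
  between A and C: 27 + 14 − 16 = 25
  between C and Z: 14 + 39 − 37 = 16
  between Z and W: 39 + 21 − 31 = 29
Cheapest insertion is between C and Z, adding 16.
New total = 90 + 16 = 106.

Adding 16 miles by placing F on the C–Z leg.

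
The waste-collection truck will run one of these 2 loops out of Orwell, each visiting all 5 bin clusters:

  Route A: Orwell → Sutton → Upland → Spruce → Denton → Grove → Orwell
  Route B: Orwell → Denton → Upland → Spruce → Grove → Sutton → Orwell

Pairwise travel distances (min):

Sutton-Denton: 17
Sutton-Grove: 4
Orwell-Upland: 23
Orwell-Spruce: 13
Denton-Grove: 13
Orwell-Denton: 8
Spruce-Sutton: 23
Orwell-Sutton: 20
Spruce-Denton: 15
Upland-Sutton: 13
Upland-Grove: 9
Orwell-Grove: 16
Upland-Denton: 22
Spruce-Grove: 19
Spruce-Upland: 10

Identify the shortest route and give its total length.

83 min — Route B is the shortest.

Route A: 20 + 13 + 10 + 15 + 13 + 16 = 87
Route B: 8 + 22 + 10 + 19 + 4 + 20 = 83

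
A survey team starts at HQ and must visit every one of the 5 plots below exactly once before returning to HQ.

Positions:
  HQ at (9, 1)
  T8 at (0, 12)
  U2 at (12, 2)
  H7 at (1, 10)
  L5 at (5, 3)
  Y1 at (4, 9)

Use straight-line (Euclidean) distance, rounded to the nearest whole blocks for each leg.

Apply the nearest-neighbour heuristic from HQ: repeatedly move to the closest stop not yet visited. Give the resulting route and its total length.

From HQ: distances to unvisited — U2=3, L5=4, Y1=9, H7=12, T8=14. Nearest is U2 (3).
From U2: distances to unvisited — L5=7, Y1=11, H7=14, T8=16. Nearest is L5 (7).
From L5: distances to unvisited — Y1=6, H7=8, T8=10. Nearest is Y1 (6).
From Y1: distances to unvisited — H7=3, T8=5. Nearest is H7 (3).
From H7: distances to unvisited — T8=2. Nearest is T8 (2).
Return T8→HQ: 14.
Total = 3 + 7 + 6 + 3 + 2 + 14 = 35.

Total distance 35 blocks via the nearest-neighbour route HQ → U2 → L5 → Y1 → H7 → T8 → HQ.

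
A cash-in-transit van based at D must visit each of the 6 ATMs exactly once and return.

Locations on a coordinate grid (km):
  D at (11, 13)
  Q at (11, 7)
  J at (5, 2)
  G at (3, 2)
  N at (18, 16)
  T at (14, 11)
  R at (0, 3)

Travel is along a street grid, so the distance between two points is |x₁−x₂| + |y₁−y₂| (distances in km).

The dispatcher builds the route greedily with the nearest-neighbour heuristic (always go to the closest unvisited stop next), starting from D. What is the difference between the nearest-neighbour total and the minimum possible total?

From D: T=5, Q=6, N=10, J=17, G=19, R=21 → choose T (5).
From T: Q=7, N=9, J=18, G=20, R=22 → choose Q (7).
From Q: J=11, G=13, R=15, N=16 → choose J (11).
From J: G=2, R=6, N=27 → choose G (2).
From G: R=4, N=29 → choose R (4).
From R: N=31 → choose N (31).
NN route D → T → Q → J → G → R → N → D costs 70.
Optimal: D → Q → J → G → R → T → N → D costs 64 (by enumerating all 360 distinct tours).
Excess = 70 − 64 = 6.

6 km longer than the optimal tour.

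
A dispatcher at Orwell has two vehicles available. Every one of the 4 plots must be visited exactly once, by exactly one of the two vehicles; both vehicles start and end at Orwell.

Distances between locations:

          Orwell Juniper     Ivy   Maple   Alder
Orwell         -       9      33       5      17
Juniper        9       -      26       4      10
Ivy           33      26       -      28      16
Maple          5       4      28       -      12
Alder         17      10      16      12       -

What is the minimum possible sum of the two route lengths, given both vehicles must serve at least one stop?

Minimum combined distance: 78.

Check every non-empty split of the stops between the two vehicles; for each half take its own optimal tour:
  {Juniper} + {Ivy, Maple, Alder}: 18 + 66 = 84
  {Ivy} + {Juniper, Maple, Alder}: 66 + 36 = 102
  {Juniper, Ivy} + {Maple, Alder}: 68 + 34 = 102
  {Maple} + {Juniper, Ivy, Alder}: 10 + 68 = 78
  {Juniper, Maple} + {Ivy, Alder}: 18 + 66 = 84
  {Ivy, Maple} + {Juniper, Alder}: 66 + 36 = 102
  … (7 splits in total)
Best: vehicle 1 Orwell → Maple → Orwell = 10; vehicle 2 Orwell → Juniper → Ivy → Alder → Orwell = 68; combined 78.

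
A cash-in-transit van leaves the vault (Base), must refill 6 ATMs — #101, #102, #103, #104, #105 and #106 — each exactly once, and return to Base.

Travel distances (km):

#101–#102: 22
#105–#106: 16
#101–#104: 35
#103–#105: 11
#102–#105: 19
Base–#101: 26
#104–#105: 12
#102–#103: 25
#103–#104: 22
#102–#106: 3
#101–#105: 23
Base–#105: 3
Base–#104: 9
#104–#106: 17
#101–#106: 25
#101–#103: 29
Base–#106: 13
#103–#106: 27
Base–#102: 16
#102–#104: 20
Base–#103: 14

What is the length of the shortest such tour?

There are 360 distinct closed tours to check (reversals are equivalent).
Base - #101 - #102 - #103 - #104 - #105 - #106 - Base: 26+22+25+22+12+16+13 = 136
Base - #101 - #102 - #103 - #104 - #106 - #105 - Base: 26+22+25+22+17+16+3 = 131
Base - #101 - #102 - #103 - #105 - #104 - #106 - Base: 26+22+25+11+12+17+13 = 126
Base - #101 - #102 - #103 - #105 - #106 - #104 - Base: 26+22+25+11+16+17+9 = 126
Base - #101 - #102 - #103 - #106 - #104 - #105 - Base: 26+22+25+27+17+12+3 = 132
Base - #101 - #102 - #103 - #106 - #105 - #104 - Base: 26+22+25+27+16+12+9 = 137
Base - #101 - #102 - #104 - #103 - #105 - #106 - Base: 26+22+20+22+11+16+13 = 130
Base - #101 - #102 - #104 - #103 - #106 - #105 - Base: 26+22+20+22+27+16+3 = 136
… (352 more)
Base - #104 - #106 - #102 - #101 - #103 - #105 - Base: 9+17+3+22+29+11+3 = 94  ← best
The minimum is 94.
One optimal route: Base → #104 → #106 → #102 → #101 → #103 → #105 → Base (or its reverse).

Shortest round trip = 94 km.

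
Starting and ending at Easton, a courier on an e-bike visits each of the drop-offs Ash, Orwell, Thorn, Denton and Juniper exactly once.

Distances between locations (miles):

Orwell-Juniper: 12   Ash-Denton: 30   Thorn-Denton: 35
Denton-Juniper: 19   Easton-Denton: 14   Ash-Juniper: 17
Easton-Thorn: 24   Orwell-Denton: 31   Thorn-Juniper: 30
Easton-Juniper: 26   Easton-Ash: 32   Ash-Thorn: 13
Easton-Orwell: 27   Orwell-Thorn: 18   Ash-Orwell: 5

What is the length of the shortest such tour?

87 miles — the shortest possible round trip.

There are 60 distinct closed tours to check (reversals are equivalent).
Easton - Ash - Orwell - Thorn - Denton - Juniper - Easton: 32+5+18+35+19+26 = 135
Easton - Ash - Orwell - Thorn - Juniper - Denton - Easton: 32+5+18+30+19+14 = 118
Easton - Ash - Orwell - Denton - Thorn - Juniper - Easton: 32+5+31+35+30+26 = 159
Easton - Ash - Orwell - Denton - Juniper - Thorn - Easton: 32+5+31+19+30+24 = 141
Easton - Ash - Orwell - Juniper - Thorn - Denton - Easton: 32+5+12+30+35+14 = 128
Easton - Ash - Orwell - Juniper - Denton - Thorn - Easton: 32+5+12+19+35+24 = 127
Easton - Ash - Thorn - Orwell - Denton - Juniper - Easton: 32+13+18+31+19+26 = 139
Easton - Ash - Thorn - Orwell - Juniper - Denton - Easton: 32+13+18+12+19+14 = 108
Easton - Ash - Thorn - Denton - Orwell - Juniper - Easton: 32+13+35+31+12+26 = 149
Easton - Ash - Thorn - Denton - Juniper - Orwell - Easton: 32+13+35+19+12+27 = 138
Easton - Ash - Thorn - Juniper - Orwell - Denton - Easton: 32+13+30+12+31+14 = 132
Easton - Ash - Thorn - Juniper - Denton - Orwell - Easton: 32+13+30+19+31+27 = 152
Easton - Ash - Denton - Orwell - Thorn - Juniper - Easton: 32+30+31+18+30+26 = 167
Easton - Ash - Denton - Orwell - Juniper - Thorn - Easton: 32+30+31+12+30+24 = 159
… (46 more)
Easton - Thorn - Ash - Orwell - Juniper - Denton - Easton: 24+13+5+12+19+14 = 87  ← best
The minimum is 87.
One optimal route: Easton → Thorn → Ash → Orwell → Juniper → Denton → Easton (or its reverse).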